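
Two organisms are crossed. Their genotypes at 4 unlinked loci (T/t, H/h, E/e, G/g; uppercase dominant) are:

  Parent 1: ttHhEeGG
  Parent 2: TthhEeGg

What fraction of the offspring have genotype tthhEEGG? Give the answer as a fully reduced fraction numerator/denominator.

ttHhEeGG gametes: tHEG×4, tHeG×4, thEG×4, theG×4
TthhEeGg gametes: ThEG×2, ThEg×2, TheG×2, Theg×2, thEG×2, thEg×2, theG×2, theg×2
ttHhEeGG×TthhEeGg grid (16·16=256): TtHhEEGG=8 TtHhEEGg=8 TtHhEeGG=16 TtHhEeGg=16 TtHheeGG=8 TtHheeGg=8 TthhEEGG=8 TthhEEGg=8 TthhEeGG=16 TthhEeGg=16 TthheeGG=8 TthheeGg=8 ttHhEEGG=8 ttHhEEGg=8 ttHhEeGG=16 ttHhEeGg=16 ttHheeGG=8 ttHheeGg=8 tthhEEGG=8 tthhEEGg=8 tthhEeGG=16 tthhEeGg=16 tthheeGG=8 tthheeGg=8
tthhEEGG hits 8/256; gcd=8; 8÷8/256÷8 = 1/32

P(tthhEEGG) = 1/32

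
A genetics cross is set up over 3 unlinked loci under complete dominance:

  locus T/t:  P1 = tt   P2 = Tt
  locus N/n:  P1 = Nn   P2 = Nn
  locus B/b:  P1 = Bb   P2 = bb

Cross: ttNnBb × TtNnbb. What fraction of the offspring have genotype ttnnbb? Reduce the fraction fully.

P(ttnnbb) = 1/16

ttNnBb gametes: tNB×2, tNb×2, tnB×2, tnb×2
TtNnbb gametes: TNb×2, Tnb×2, tNb×2, tnb×2
ttNnBb×TtNnbb grid (8·8=64): TtNNBb=4 TtNNbb=4 TtNnBb=8 TtNnbb=8 TtnnBb=4 Ttnnbb=4 ttNNBb=4 ttNNbb=4 ttNnBb=8 ttNnbb=8 ttnnBb=4 ttnnbb=4
ttnnbb hits 4/64; gcd=4; 4÷4/64÷4 = 1/16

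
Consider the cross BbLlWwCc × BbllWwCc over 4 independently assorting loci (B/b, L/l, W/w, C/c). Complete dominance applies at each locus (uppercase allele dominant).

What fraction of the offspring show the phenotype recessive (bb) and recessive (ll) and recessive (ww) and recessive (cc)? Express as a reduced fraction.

BbLlWwCc gametes: BLWC×1, BLWc×1, BLwC×1, BLwc×1, BlWC×1, BlWc×1, BlwC×1, Blwc×1, bLWC×1, bLWc×1, bLwC×1, bLwc×1, blWC×1, blWc×1, blwC×1, blwc×1
BbllWwCc gametes: BlWC×2, BlWc×2, BlwC×2, Blwc×2, blWC×2, blWc×2, blwC×2, blwc×2
BbLlWwCc×BbllWwCc grid (16·16=256): BBLlWWCC=2 BBLlWWCc=4 BBLlWWcc=2 BBLlWwCC=4 BBLlWwCc=8 BBLlWwcc=4 BBLlwwCC=2 BBLlwwCc=4 BBLlwwcc=2 BBllWWCC=2 BBllWWCc=4 BBllWWcc=2 BBllWwCC=4 BBllWwCc=8 BBllWwcc=4 BBllwwCC=2 BBllwwCc=4 BBllwwcc=2 BbLlWWCC=4 BbLlWWCc=8 BbLlWWcc=4 BbLlWwCC=8 BbLlWwCc=16 BbLlWwcc=8 BbLlwwCC=4 BbLlwwCc=8 BbLlwwcc=4 BbllWWCC=4 BbllWWCc=8 BbllWWcc=4 BbllWwCC=8 BbllWwCc=16 BbllWwcc=8 BbllwwCC=4 BbllwwCc=8 Bbllwwcc=4 bbLlWWCC=2 bbLlWWCc=4 bbLlWWcc=2 bbLlWwCC=4 bbLlWwCc=8 bbLlWwcc=4 bbLlwwCC=2 bbLlwwCc=4 bbLlwwcc=2 bbllWWCC=2 bbllWWCc=4 bbllWWcc=2 bbllWwCC=4 bbllWwCc=8 bbllWwcc=4 bbllwwCC=2 bbllwwCc=4 bbllwwcc=2
bb ll ww cc hits 2/256; gcd=2; 2÷2/256÷2 = 1/128

P(bb ll ww cc) = 1/128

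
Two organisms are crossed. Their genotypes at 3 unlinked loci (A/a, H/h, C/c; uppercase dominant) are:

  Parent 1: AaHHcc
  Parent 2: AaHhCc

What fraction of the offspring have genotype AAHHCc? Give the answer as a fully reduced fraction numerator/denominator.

AaHHcc gametes: AHc×4, aHc×4
AaHhCc gametes: AHC×1, AHc×1, AhC×1, Ahc×1, aHC×1, aHc×1, ahC×1, ahc×1
AaHHcc×AaHhCc grid (8·8=64): AAHHCc=4 AAHHcc=4 AAHhCc=4 AAHhcc=4 AaHHCc=8 AaHHcc=8 AaHhCc=8 AaHhcc=8 aaHHCc=4 aaHHcc=4 aaHhCc=4 aaHhcc=4
AAHHCc hits 4/64; gcd=4; 4÷4/64÷4 = 1/16

P(AAHHCc) = 1/16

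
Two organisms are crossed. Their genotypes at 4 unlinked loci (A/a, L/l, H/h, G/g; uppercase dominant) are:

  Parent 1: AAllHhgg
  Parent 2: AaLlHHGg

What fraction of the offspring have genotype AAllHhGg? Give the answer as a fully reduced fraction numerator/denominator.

P(AAllHhGg) = 1/16

AAllHhgg gametes: AlHg×8, Alhg×8
AaLlHHGg gametes: ALHG×2, ALHg×2, AlHG×2, AlHg×2, aLHG×2, aLHg×2, alHG×2, alHg×2
AAllHhgg×AaLlHHGg grid (16·16=256): AALlHHGg=16 AALlHHgg=16 AALlHhGg=16 AALlHhgg=16 AAllHHGg=16 AAllHHgg=16 AAllHhGg=16 AAllHhgg=16 AaLlHHGg=16 AaLlHHgg=16 AaLlHhGg=16 AaLlHhgg=16 AallHHGg=16 AallHHgg=16 AallHhGg=16 AallHhgg=16
AAllHhGg hits 16/256; gcd=16; 16÷16/256÷16 = 1/16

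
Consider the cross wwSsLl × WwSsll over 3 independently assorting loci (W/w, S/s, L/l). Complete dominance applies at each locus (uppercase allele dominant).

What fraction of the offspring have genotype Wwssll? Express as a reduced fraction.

P(Wwssll) = 1/16

wwSsLl gametes: wSL×2, wSl×2, wsL×2, wsl×2
WwSsll gametes: WSl×2, Wsl×2, wSl×2, wsl×2
wwSsLl×WwSsll grid (8·8=64): WwSSLl=4 WwSSll=4 WwSsLl=8 WwSsll=8 WwssLl=4 Wwssll=4 wwSSLl=4 wwSSll=4 wwSsLl=8 wwSsll=8 wwssLl=4 wwssll=4
Wwssll hits 4/64; gcd=4; 4÷4/64÷4 = 1/16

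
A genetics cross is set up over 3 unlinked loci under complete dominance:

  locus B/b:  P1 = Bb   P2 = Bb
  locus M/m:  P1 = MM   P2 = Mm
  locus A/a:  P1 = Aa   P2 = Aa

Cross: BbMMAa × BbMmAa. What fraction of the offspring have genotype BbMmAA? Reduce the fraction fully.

P(BbMmAA) = 1/16

BbMMAa gametes: BMA×2, BMa×2, bMA×2, bMa×2
BbMmAa gametes: BMA×1, BMa×1, BmA×1, Bma×1, bMA×1, bMa×1, bmA×1, bma×1
BbMMAa×BbMmAa grid (8·8=64): BBMMAA=2 BBMMAa=4 BBMMaa=2 BBMmAA=2 BBMmAa=4 BBMmaa=2 BbMMAA=4 BbMMAa=8 BbMMaa=4 BbMmAA=4 BbMmAa=8 BbMmaa=4 bbMMAA=2 bbMMAa=4 bbMMaa=2 bbMmAA=2 bbMmAa=4 bbMmaa=2
BbMmAA hits 4/64; gcd=4; 4÷4/64÷4 = 1/16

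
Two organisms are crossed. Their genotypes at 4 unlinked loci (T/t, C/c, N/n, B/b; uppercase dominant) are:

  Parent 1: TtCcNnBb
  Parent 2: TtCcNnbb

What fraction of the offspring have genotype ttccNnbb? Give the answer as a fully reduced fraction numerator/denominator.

P(ttccNnbb) = 1/64

TtCcNnBb gametes: TCNB×1, TCNb×1, TCnB×1, TCnb×1, TcNB×1, TcNb×1, TcnB×1, Tcnb×1, tCNB×1, tCNb×1, tCnB×1, tCnb×1, tcNB×1, tcNb×1, tcnB×1, tcnb×1
TtCcNnbb gametes: TCNb×2, TCnb×2, TcNb×2, Tcnb×2, tCNb×2, tCnb×2, tcNb×2, tcnb×2
TtCcNnBb×TtCcNnbb grid (16·16=256): TTCCNNBb=2 TTCCNNbb=2 TTCCNnBb=4 TTCCNnbb=4 TTCCnnBb=2 TTCCnnbb=2 TTCcNNBb=4 TTCcNNbb=4 TTCcNnBb=8 TTCcNnbb=8 TTCcnnBb=4 TTCcnnbb=4 TTccNNBb=2 TTccNNbb=2 TTccNnBb=4 TTccNnbb=4 TTccnnBb=2 TTccnnbb=2 TtCCNNBb=4 TtCCNNbb=4 TtCCNnBb=8 TtCCNnbb=8 TtCCnnBb=4 TtCCnnbb=4 TtCcNNBb=8 TtCcNNbb=8 TtCcNnBb=16 TtCcNnbb=16 TtCcnnBb=8 TtCcnnbb=8 TtccNNBb=4 TtccNNbb=4 TtccNnBb=8 TtccNnbb=8 TtccnnBb=4 Ttccnnbb=4 ttCCNNBb=2 ttCCNNbb=2 ttCCNnBb=4 ttCCNnbb=4 ttCCnnBb=2 ttCCnnbb=2 ttCcNNBb=4 ttCcNNbb=4 ttCcNnBb=8 ttCcNnbb=8 ttCcnnBb=4 ttCcnnbb=4 ttccNNBb=2 ttccNNbb=2 ttccNnBb=4 ttccNnbb=4 ttccnnBb=2 ttccnnbb=2
ttccNnbb hits 4/256; gcd=4; 4÷4/256÷4 = 1/64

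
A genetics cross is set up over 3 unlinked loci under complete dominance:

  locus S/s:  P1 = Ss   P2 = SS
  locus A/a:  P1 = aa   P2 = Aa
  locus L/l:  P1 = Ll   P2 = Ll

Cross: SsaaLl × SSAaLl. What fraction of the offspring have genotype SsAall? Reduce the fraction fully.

SsaaLl gametes: SaL×2, Sal×2, saL×2, sal×2
SSAaLl gametes: SAL×2, SAl×2, SaL×2, Sal×2
SsaaLl×SSAaLl grid (8·8=64): SSAaLL=4 SSAaLl=8 SSAall=4 SSaaLL=4 SSaaLl=8 SSaall=4 SsAaLL=4 SsAaLl=8 SsAall=4 SsaaLL=4 SsaaLl=8 Ssaall=4
SsAall hits 4/64; gcd=4; 4÷4/64÷4 = 1/16

P(SsAall) = 1/16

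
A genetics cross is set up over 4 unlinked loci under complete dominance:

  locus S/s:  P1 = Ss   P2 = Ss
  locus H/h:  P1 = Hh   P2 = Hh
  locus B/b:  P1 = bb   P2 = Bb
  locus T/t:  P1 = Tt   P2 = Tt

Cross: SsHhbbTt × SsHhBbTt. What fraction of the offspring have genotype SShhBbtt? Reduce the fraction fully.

SsHhbbTt gametes: SHbT×2, SHbt×2, ShbT×2, Shbt×2, sHbT×2, sHbt×2, shbT×2, shbt×2
SsHhBbTt gametes: SHBT×1, SHBt×1, SHbT×1, SHbt×1, ShBT×1, ShBt×1, ShbT×1, Shbt×1, sHBT×1, sHBt×1, sHbT×1, sHbt×1, shBT×1, shBt×1, shbT×1, shbt×1
SsHhbbTt×SsHhBbTt grid (16·16=256): SSHHBbTT=2 SSHHBbTt=4 SSHHBbtt=2 SSHHbbTT=2 SSHHbbTt=4 SSHHbbtt=2 SSHhBbTT=4 SSHhBbTt=8 SSHhBbtt=4 SSHhbbTT=4 SSHhbbTt=8 SSHhbbtt=4 SShhBbTT=2 SShhBbTt=4 SShhBbtt=2 SShhbbTT=2 SShhbbTt=4 SShhbbtt=2 SsHHBbTT=4 SsHHBbTt=8 SsHHBbtt=4 SsHHbbTT=4 SsHHbbTt=8 SsHHbbtt=4 SsHhBbTT=8 SsHhBbTt=16 SsHhBbtt=8 SsHhbbTT=8 SsHhbbTt=16 SsHhbbtt=8 SshhBbTT=4 SshhBbTt=8 SshhBbtt=4 SshhbbTT=4 SshhbbTt=8 Sshhbbtt=4 ssHHBbTT=2 ssHHBbTt=4 ssHHBbtt=2 ssHHbbTT=2 ssHHbbTt=4 ssHHbbtt=2 ssHhBbTT=4 ssHhBbTt=8 ssHhBbtt=4 ssHhbbTT=4 ssHhbbTt=8 ssHhbbtt=4 sshhBbTT=2 sshhBbTt=4 sshhBbtt=2 sshhbbTT=2 sshhbbTt=4 sshhbbtt=2
SShhBbtt hits 2/256; gcd=2; 2÷2/256÷2 = 1/128

P(SShhBbtt) = 1/128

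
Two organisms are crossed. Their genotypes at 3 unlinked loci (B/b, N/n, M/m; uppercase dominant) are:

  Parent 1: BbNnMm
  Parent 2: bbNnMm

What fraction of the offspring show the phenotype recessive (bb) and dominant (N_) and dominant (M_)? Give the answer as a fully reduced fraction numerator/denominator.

P(bb N_ M_) = 9/32

BbNnMm gametes: BNM×1, BNm×1, BnM×1, Bnm×1, bNM×1, bNm×1, bnM×1, bnm×1
bbNnMm gametes: bNM×2, bNm×2, bnM×2, bnm×2
BbNnMm×bbNnMm grid (8·8=64): BbNNMM=2 BbNNMm=4 BbNNmm=2 BbNnMM=4 BbNnMm=8 BbNnmm=4 BbnnMM=2 BbnnMm=4 Bbnnmm=2 bbNNMM=2 bbNNMm=4 bbNNmm=2 bbNnMM=4 bbNnMm=8 bbNnmm=4 bbnnMM=2 bbnnMm=4 bbnnmm=2
bb N_ M_ hits 18/64; gcd=2; 18÷2/64÷2 = 9/32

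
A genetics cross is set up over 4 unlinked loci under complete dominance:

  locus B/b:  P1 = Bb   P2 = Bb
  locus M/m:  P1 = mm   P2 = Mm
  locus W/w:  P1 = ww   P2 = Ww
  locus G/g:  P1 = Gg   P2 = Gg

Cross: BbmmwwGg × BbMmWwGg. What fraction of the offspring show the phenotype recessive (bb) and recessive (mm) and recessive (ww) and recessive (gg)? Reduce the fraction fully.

BbmmwwGg gametes: BmwG×4, Bmwg×4, bmwG×4, bmwg×4
BbMmWwGg gametes: BMWG×1, BMWg×1, BMwG×1, BMwg×1, BmWG×1, BmWg×1, BmwG×1, Bmwg×1, bMWG×1, bMWg×1, bMwG×1, bMwg×1, bmWG×1, bmWg×1, bmwG×1, bmwg×1
BbmmwwGg×BbMmWwGg grid (16·16=256): BBMmWwGG=4 BBMmWwGg=8 BBMmWwgg=4 BBMmwwGG=4 BBMmwwGg=8 BBMmwwgg=4 BBmmWwGG=4 BBmmWwGg=8 BBmmWwgg=4 BBmmwwGG=4 BBmmwwGg=8 BBmmwwgg=4 BbMmWwGG=8 BbMmWwGg=16 BbMmWwgg=8 BbMmwwGG=8 BbMmwwGg=16 BbMmwwgg=8 BbmmWwGG=8 BbmmWwGg=16 BbmmWwgg=8 BbmmwwGG=8 BbmmwwGg=16 Bbmmwwgg=8 bbMmWwGG=4 bbMmWwGg=8 bbMmWwgg=4 bbMmwwGG=4 bbMmwwGg=8 bbMmwwgg=4 bbmmWwGG=4 bbmmWwGg=8 bbmmWwgg=4 bbmmwwGG=4 bbmmwwGg=8 bbmmwwgg=4
bb mm ww gg hits 4/256; gcd=4; 4÷4/256÷4 = 1/64

P(bb mm ww gg) = 1/64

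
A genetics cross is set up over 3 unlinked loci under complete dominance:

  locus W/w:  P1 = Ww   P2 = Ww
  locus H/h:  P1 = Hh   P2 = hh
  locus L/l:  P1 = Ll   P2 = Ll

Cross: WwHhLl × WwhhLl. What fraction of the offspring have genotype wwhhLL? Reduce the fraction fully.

P(wwhhLL) = 1/32

WwHhLl gametes: WHL×1, WHl×1, WhL×1, Whl×1, wHL×1, wHl×1, whL×1, whl×1
WwhhLl gametes: WhL×2, Whl×2, whL×2, whl×2
WwHhLl×WwhhLl grid (8·8=64): WWHhLL=2 WWHhLl=4 WWHhll=2 WWhhLL=2 WWhhLl=4 WWhhll=2 WwHhLL=4 WwHhLl=8 WwHhll=4 WwhhLL=4 WwhhLl=8 Wwhhll=4 wwHhLL=2 wwHhLl=4 wwHhll=2 wwhhLL=2 wwhhLl=4 wwhhll=2
wwhhLL hits 2/64; gcd=2; 2÷2/64÷2 = 1/32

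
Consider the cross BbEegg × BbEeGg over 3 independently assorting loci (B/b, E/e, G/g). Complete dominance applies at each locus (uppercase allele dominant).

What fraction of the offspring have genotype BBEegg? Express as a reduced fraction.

BbEegg gametes: BEg×2, Beg×2, bEg×2, beg×2
BbEeGg gametes: BEG×1, BEg×1, BeG×1, Beg×1, bEG×1, bEg×1, beG×1, beg×1
BbEegg×BbEeGg grid (8·8=64): BBEEGg=2 BBEEgg=2 BBEeGg=4 BBEegg=4 BBeeGg=2 BBeegg=2 BbEEGg=4 BbEEgg=4 BbEeGg=8 BbEegg=8 BbeeGg=4 Bbeegg=4 bbEEGg=2 bbEEgg=2 bbEeGg=4 bbEegg=4 bbeeGg=2 bbeegg=2
BBEegg hits 4/64; gcd=4; 4÷4/64÷4 = 1/16

P(BBEegg) = 1/16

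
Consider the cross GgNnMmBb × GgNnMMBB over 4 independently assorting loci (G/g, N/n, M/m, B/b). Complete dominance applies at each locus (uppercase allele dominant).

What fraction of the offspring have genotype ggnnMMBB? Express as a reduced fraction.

GgNnMmBb gametes: GNMB×1, GNMb×1, GNmB×1, GNmb×1, GnMB×1, GnMb×1, GnmB×1, Gnmb×1, gNMB×1, gNMb×1, gNmB×1, gNmb×1, gnMB×1, gnMb×1, gnmB×1, gnmb×1
GgNnMMBB gametes: GNMB×4, GnMB×4, gNMB×4, gnMB×4
GgNnMmBb×GgNnMMBB grid (16·16=256): GGNNMMBB=4 GGNNMMBb=4 GGNNMmBB=4 GGNNMmBb=4 GGNnMMBB=8 GGNnMMBb=8 GGNnMmBB=8 GGNnMmBb=8 GGnnMMBB=4 GGnnMMBb=4 GGnnMmBB=4 GGnnMmBb=4 GgNNMMBB=8 GgNNMMBb=8 GgNNMmBB=8 GgNNMmBb=8 GgNnMMBB=16 GgNnMMBb=16 GgNnMmBB=16 GgNnMmBb=16 GgnnMMBB=8 GgnnMMBb=8 GgnnMmBB=8 GgnnMmBb=8 ggNNMMBB=4 ggNNMMBb=4 ggNNMmBB=4 ggNNMmBb=4 ggNnMMBB=8 ggNnMMBb=8 ggNnMmBB=8 ggNnMmBb=8 ggnnMMBB=4 ggnnMMBb=4 ggnnMmBB=4 ggnnMmBb=4
ggnnMMBB hits 4/256; gcd=4; 4÷4/256÷4 = 1/64

P(ggnnMMBB) = 1/64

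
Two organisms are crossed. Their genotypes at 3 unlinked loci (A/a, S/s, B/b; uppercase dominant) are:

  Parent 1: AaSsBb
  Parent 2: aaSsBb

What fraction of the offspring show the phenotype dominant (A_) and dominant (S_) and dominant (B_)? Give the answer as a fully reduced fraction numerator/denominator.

AaSsBb gametes: ASB×1, ASb×1, AsB×1, Asb×1, aSB×1, aSb×1, asB×1, asb×1
aaSsBb gametes: aSB×2, aSb×2, asB×2, asb×2
AaSsBb×aaSsBb grid (8·8=64): AaSSBB=2 AaSSBb=4 AaSSbb=2 AaSsBB=4 AaSsBb=8 AaSsbb=4 AassBB=2 AassBb=4 Aassbb=2 aaSSBB=2 aaSSBb=4 aaSSbb=2 aaSsBB=4 aaSsBb=8 aaSsbb=4 aassBB=2 aassBb=4 aassbb=2
A_ S_ B_ hits 18/64; gcd=2; 18÷2/64÷2 = 9/32

P(A_ S_ B_) = 9/32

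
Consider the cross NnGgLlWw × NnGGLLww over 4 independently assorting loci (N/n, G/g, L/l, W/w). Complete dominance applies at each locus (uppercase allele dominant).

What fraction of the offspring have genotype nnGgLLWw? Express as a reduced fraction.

P(nnGgLLWw) = 1/32

NnGgLlWw gametes: NGLW×1, NGLw×1, NGlW×1, NGlw×1, NgLW×1, NgLw×1, NglW×1, Nglw×1, nGLW×1, nGLw×1, nGlW×1, nGlw×1, ngLW×1, ngLw×1, nglW×1, nglw×1
NnGGLLww gametes: NGLw×8, nGLw×8
NnGgLlWw×NnGGLLww grid (16·16=256): NNGGLLWw=8 NNGGLLww=8 NNGGLlWw=8 NNGGLlww=8 NNGgLLWw=8 NNGgLLww=8 NNGgLlWw=8 NNGgLlww=8 NnGGLLWw=16 NnGGLLww=16 NnGGLlWw=16 NnGGLlww=16 NnGgLLWw=16 NnGgLLww=16 NnGgLlWw=16 NnGgLlww=16 nnGGLLWw=8 nnGGLLww=8 nnGGLlWw=8 nnGGLlww=8 nnGgLLWw=8 nnGgLLww=8 nnGgLlWw=8 nnGgLlww=8
nnGgLLWw hits 8/256; gcd=8; 8÷8/256÷8 = 1/32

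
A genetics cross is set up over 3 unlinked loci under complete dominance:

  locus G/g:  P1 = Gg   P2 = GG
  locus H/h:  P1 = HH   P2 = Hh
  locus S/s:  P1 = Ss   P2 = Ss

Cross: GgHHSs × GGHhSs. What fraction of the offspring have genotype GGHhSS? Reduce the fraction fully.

GgHHSs gametes: GHS×2, GHs×2, gHS×2, gHs×2
GGHhSs gametes: GHS×2, GHs×2, GhS×2, Ghs×2
GgHHSs×GGHhSs grid (8·8=64): GGHHSS=4 GGHHSs=8 GGHHss=4 GGHhSS=4 GGHhSs=8 GGHhss=4 GgHHSS=4 GgHHSs=8 GgHHss=4 GgHhSS=4 GgHhSs=8 GgHhss=4
GGHhSS hits 4/64; gcd=4; 4÷4/64÷4 = 1/16

P(GGHhSS) = 1/16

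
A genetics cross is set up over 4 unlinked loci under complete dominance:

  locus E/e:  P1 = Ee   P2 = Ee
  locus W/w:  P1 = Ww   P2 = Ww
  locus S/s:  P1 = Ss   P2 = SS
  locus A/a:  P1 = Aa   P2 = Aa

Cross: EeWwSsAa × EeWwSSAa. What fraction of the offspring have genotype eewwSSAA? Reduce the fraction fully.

EeWwSsAa gametes: EWSA×1, EWSa×1, EWsA×1, EWsa×1, EwSA×1, EwSa×1, EwsA×1, Ewsa×1, eWSA×1, eWSa×1, eWsA×1, eWsa×1, ewSA×1, ewSa×1, ewsA×1, ewsa×1
EeWwSSAa gametes: EWSA×2, EWSa×2, EwSA×2, EwSa×2, eWSA×2, eWSa×2, ewSA×2, ewSa×2
EeWwSsAa×EeWwSSAa grid (16·16=256): EEWWSSAA=2 EEWWSSAa=4 EEWWSSaa=2 EEWWSsAA=2 EEWWSsAa=4 EEWWSsaa=2 EEWwSSAA=4 EEWwSSAa=8 EEWwSSaa=4 EEWwSsAA=4 EEWwSsAa=8 EEWwSsaa=4 EEwwSSAA=2 EEwwSSAa=4 EEwwSSaa=2 EEwwSsAA=2 EEwwSsAa=4 EEwwSsaa=2 EeWWSSAA=4 EeWWSSAa=8 EeWWSSaa=4 EeWWSsAA=4 EeWWSsAa=8 EeWWSsaa=4 EeWwSSAA=8 EeWwSSAa=16 EeWwSSaa=8 EeWwSsAA=8 EeWwSsAa=16 EeWwSsaa=8 EewwSSAA=4 EewwSSAa=8 EewwSSaa=4 EewwSsAA=4 EewwSsAa=8 EewwSsaa=4 eeWWSSAA=2 eeWWSSAa=4 eeWWSSaa=2 eeWWSsAA=2 eeWWSsAa=4 eeWWSsaa=2 eeWwSSAA=4 eeWwSSAa=8 eeWwSSaa=4 eeWwSsAA=4 eeWwSsAa=8 eeWwSsaa=4 eewwSSAA=2 eewwSSAa=4 eewwSSaa=2 eewwSsAA=2 eewwSsAa=4 eewwSsaa=2
eewwSSAA hits 2/256; gcd=2; 2÷2/256÷2 = 1/128

P(eewwSSAA) = 1/128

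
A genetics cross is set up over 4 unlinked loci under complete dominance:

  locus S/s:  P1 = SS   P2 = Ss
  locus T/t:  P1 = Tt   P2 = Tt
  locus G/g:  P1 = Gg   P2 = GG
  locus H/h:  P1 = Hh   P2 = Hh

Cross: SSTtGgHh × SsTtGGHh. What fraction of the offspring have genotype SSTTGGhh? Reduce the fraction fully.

P(SSTTGGhh) = 1/64

SSTtGgHh gametes: STGH×2, STGh×2, STgH×2, STgh×2, StGH×2, StGh×2, StgH×2, Stgh×2
SsTtGGHh gametes: STGH×2, STGh×2, StGH×2, StGh×2, sTGH×2, sTGh×2, stGH×2, stGh×2
SSTtGgHh×SsTtGGHh grid (16·16=256): SSTTGGHH=4 SSTTGGHh=8 SSTTGGhh=4 SSTTGgHH=4 SSTTGgHh=8 SSTTGghh=4 SSTtGGHH=8 SSTtGGHh=16 SSTtGGhh=8 SSTtGgHH=8 SSTtGgHh=16 SSTtGghh=8 SSttGGHH=4 SSttGGHh=8 SSttGGhh=4 SSttGgHH=4 SSttGgHh=8 SSttGghh=4 SsTTGGHH=4 SsTTGGHh=8 SsTTGGhh=4 SsTTGgHH=4 SsTTGgHh=8 SsTTGghh=4 SsTtGGHH=8 SsTtGGHh=16 SsTtGGhh=8 SsTtGgHH=8 SsTtGgHh=16 SsTtGghh=8 SsttGGHH=4 SsttGGHh=8 SsttGGhh=4 SsttGgHH=4 SsttGgHh=8 SsttGghh=4
SSTTGGhh hits 4/256; gcd=4; 4÷4/256÷4 = 1/64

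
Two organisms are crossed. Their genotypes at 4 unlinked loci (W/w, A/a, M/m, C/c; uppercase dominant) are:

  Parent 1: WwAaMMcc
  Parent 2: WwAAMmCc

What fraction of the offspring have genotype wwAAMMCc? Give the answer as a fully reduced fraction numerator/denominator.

WwAaMMcc gametes: WAMc×4, WaMc×4, wAMc×4, waMc×4
WwAAMmCc gametes: WAMC×2, WAMc×2, WAmC×2, WAmc×2, wAMC×2, wAMc×2, wAmC×2, wAmc×2
WwAaMMcc×WwAAMmCc grid (16·16=256): WWAAMMCc=8 WWAAMMcc=8 WWAAMmCc=8 WWAAMmcc=8 WWAaMMCc=8 WWAaMMcc=8 WWAaMmCc=8 WWAaMmcc=8 WwAAMMCc=16 WwAAMMcc=16 WwAAMmCc=16 WwAAMmcc=16 WwAaMMCc=16 WwAaMMcc=16 WwAaMmCc=16 WwAaMmcc=16 wwAAMMCc=8 wwAAMMcc=8 wwAAMmCc=8 wwAAMmcc=8 wwAaMMCc=8 wwAaMMcc=8 wwAaMmCc=8 wwAaMmcc=8
wwAAMMCc hits 8/256; gcd=8; 8÷8/256÷8 = 1/32

P(wwAAMMCc) = 1/32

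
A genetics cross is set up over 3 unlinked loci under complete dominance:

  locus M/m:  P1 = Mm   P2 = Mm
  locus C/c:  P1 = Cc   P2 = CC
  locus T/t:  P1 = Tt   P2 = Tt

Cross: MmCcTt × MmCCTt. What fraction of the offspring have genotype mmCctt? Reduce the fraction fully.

P(mmCctt) = 1/32

MmCcTt gametes: MCT×1, MCt×1, McT×1, Mct×1, mCT×1, mCt×1, mcT×1, mct×1
MmCCTt gametes: MCT×2, MCt×2, mCT×2, mCt×2
MmCcTt×MmCCTt grid (8·8=64): MMCCTT=2 MMCCTt=4 MMCCtt=2 MMCcTT=2 MMCcTt=4 MMCctt=2 MmCCTT=4 MmCCTt=8 MmCCtt=4 MmCcTT=4 MmCcTt=8 MmCctt=4 mmCCTT=2 mmCCTt=4 mmCCtt=2 mmCcTT=2 mmCcTt=4 mmCctt=2
mmCctt hits 2/64; gcd=2; 2÷2/64÷2 = 1/32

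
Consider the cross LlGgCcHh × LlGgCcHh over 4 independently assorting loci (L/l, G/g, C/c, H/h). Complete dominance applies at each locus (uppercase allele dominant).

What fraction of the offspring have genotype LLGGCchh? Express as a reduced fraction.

LlGgCcHh gametes: LGCH×1, LGCh×1, LGcH×1, LGch×1, LgCH×1, LgCh×1, LgcH×1, Lgch×1, lGCH×1, lGCh×1, lGcH×1, lGch×1, lgCH×1, lgCh×1, lgcH×1, lgch×1
LlGgCcHh gametes: LGCH×1, LGCh×1, LGcH×1, LGch×1, LgCH×1, LgCh×1, LgcH×1, Lgch×1, lGCH×1, lGCh×1, lGcH×1, lGch×1, lgCH×1, lgCh×1, lgcH×1, lgch×1
LlGgCcHh×LlGgCcHh grid (16·16=256): LLGGCCHH=1 LLGGCCHh=2 LLGGCChh=1 LLGGCcHH=2 LLGGCcHh=4 LLGGCchh=2 LLGGccHH=1 LLGGccHh=2 LLGGcchh=1 LLGgCCHH=2 LLGgCCHh=4 LLGgCChh=2 LLGgCcHH=4 LLGgCcHh=8 LLGgCchh=4 LLGgccHH=2 LLGgccHh=4 LLGgcchh=2 LLggCCHH=1 LLggCCHh=2 LLggCChh=1 LLggCcHH=2 LLggCcHh=4 LLggCchh=2 LLggccHH=1 LLggccHh=2 LLggcchh=1 LlGGCCHH=2 LlGGCCHh=4 LlGGCChh=2 LlGGCcHH=4 LlGGCcHh=8 LlGGCchh=4 LlGGccHH=2 LlGGccHh=4 LlGGcchh=2 LlGgCCHH=4 LlGgCCHh=8 LlGgCChh=4 LlGgCcHH=8 LlGgCcHh=16 LlGgCchh=8 LlGgccHH=4 LlGgccHh=8 LlGgcchh=4 LlggCCHH=2 LlggCCHh=4 LlggCChh=2 LlggCcHH=4 LlggCcHh=8 LlggCchh=4 LlggccHH=2 LlggccHh=4 Llggcchh=2 llGGCCHH=1 llGGCCHh=2 llGGCChh=1 llGGCcHH=2 llGGCcHh=4 llGGCchh=2 llGGccHH=1 llGGccHh=2 llGGcchh=1 llGgCCHH=2 llGgCCHh=4 llGgCChh=2 llGgCcHH=4 llGgCcHh=8 llGgCchh=4 llGgccHH=2 llGgccHh=4 llGgcchh=2 llggCCHH=1 llggCCHh=2 llggCChh=1 llggCcHH=2 llggCcHh=4 llggCchh=2 llggccHH=1 llggccHh=2 llggcchh=1
LLGGCchh hits 2/256; gcd=2; 2÷2/256÷2 = 1/128

P(LLGGCchh) = 1/128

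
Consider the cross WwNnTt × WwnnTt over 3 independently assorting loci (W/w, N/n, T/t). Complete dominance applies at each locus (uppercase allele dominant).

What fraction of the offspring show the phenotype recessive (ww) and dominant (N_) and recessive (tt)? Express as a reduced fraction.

P(ww N_ tt) = 1/32

WwNnTt gametes: WNT×1, WNt×1, WnT×1, Wnt×1, wNT×1, wNt×1, wnT×1, wnt×1
WwnnTt gametes: WnT×2, Wnt×2, wnT×2, wnt×2
WwNnTt×WwnnTt grid (8·8=64): WWNnTT=2 WWNnTt=4 WWNntt=2 WWnnTT=2 WWnnTt=4 WWnntt=2 WwNnTT=4 WwNnTt=8 WwNntt=4 WwnnTT=4 WwnnTt=8 Wwnntt=4 wwNnTT=2 wwNnTt=4 wwNntt=2 wwnnTT=2 wwnnTt=4 wwnntt=2
ww N_ tt hits 2/64; gcd=2; 2÷2/64÷2 = 1/32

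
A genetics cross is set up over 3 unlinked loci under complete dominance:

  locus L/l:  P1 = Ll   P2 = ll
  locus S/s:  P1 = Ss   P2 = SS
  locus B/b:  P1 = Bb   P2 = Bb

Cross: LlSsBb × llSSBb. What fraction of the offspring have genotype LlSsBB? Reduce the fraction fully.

P(LlSsBB) = 1/16

LlSsBb gametes: LSB×1, LSb×1, LsB×1, Lsb×1, lSB×1, lSb×1, lsB×1, lsb×1
llSSBb gametes: lSB×4, lSb×4
LlSsBb×llSSBb grid (8·8=64): LlSSBB=4 LlSSBb=8 LlSSbb=4 LlSsBB=4 LlSsBb=8 LlSsbb=4 llSSBB=4 llSSBb=8 llSSbb=4 llSsBB=4 llSsBb=8 llSsbb=4
LlSsBB hits 4/64; gcd=4; 4÷4/64÷4 = 1/16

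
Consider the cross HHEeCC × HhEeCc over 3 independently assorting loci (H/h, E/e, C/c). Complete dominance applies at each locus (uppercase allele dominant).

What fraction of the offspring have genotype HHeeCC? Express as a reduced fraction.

HHEeCC gametes: HEC×4, HeC×4
HhEeCc gametes: HEC×1, HEc×1, HeC×1, Hec×1, hEC×1, hEc×1, heC×1, hec×1
HHEeCC×HhEeCc grid (8·8=64): HHEECC=4 HHEECc=4 HHEeCC=8 HHEeCc=8 HHeeCC=4 HHeeCc=4 HhEECC=4 HhEECc=4 HhEeCC=8 HhEeCc=8 HheeCC=4 HheeCc=4
HHeeCC hits 4/64; gcd=4; 4÷4/64÷4 = 1/16

P(HHeeCC) = 1/16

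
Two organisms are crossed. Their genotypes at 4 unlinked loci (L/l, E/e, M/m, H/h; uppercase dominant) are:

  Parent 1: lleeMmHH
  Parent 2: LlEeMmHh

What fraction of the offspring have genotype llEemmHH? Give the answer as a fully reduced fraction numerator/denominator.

P(llEemmHH) = 1/32

lleeMmHH gametes: leMH×8, lemH×8
LlEeMmHh gametes: LEMH×1, LEMh×1, LEmH×1, LEmh×1, LeMH×1, LeMh×1, LemH×1, Lemh×1, lEMH×1, lEMh×1, lEmH×1, lEmh×1, leMH×1, leMh×1, lemH×1, lemh×1
lleeMmHH×LlEeMmHh grid (16·16=256): LlEeMMHH=8 LlEeMMHh=8 LlEeMmHH=16 LlEeMmHh=16 LlEemmHH=8 LlEemmHh=8 LleeMMHH=8 LleeMMHh=8 LleeMmHH=16 LleeMmHh=16 LleemmHH=8 LleemmHh=8 llEeMMHH=8 llEeMMHh=8 llEeMmHH=16 llEeMmHh=16 llEemmHH=8 llEemmHh=8 lleeMMHH=8 lleeMMHh=8 lleeMmHH=16 lleeMmHh=16 lleemmHH=8 lleemmHh=8
llEemmHH hits 8/256; gcd=8; 8÷8/256÷8 = 1/32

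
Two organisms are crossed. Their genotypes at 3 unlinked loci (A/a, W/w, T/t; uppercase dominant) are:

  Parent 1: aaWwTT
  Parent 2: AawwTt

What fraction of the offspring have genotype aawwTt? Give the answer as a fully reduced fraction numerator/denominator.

P(aawwTt) = 1/8

aaWwTT gametes: aWT×4, awT×4
AawwTt gametes: AwT×2, Awt×2, awT×2, awt×2
aaWwTT×AawwTt grid (8·8=64): AaWwTT=8 AaWwTt=8 AawwTT=8 AawwTt=8 aaWwTT=8 aaWwTt=8 aawwTT=8 aawwTt=8
aawwTt hits 8/64; gcd=8; 8÷8/64÷8 = 1/8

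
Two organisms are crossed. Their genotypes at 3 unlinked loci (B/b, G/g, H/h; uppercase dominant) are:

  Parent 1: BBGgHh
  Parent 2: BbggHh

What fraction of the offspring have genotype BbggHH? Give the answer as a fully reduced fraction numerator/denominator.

BBGgHh gametes: BGH×2, BGh×2, BgH×2, Bgh×2
BbggHh gametes: BgH×2, Bgh×2, bgH×2, bgh×2
BBGgHh×BbggHh grid (8·8=64): BBGgHH=4 BBGgHh=8 BBGghh=4 BBggHH=4 BBggHh=8 BBgghh=4 BbGgHH=4 BbGgHh=8 BbGghh=4 BbggHH=4 BbggHh=8 Bbgghh=4
BbggHH hits 4/64; gcd=4; 4÷4/64÷4 = 1/16

P(BbggHH) = 1/16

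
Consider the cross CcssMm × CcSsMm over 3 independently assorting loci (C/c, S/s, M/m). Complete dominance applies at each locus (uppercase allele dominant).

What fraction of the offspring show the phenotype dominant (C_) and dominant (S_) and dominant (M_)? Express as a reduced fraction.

P(C_ S_ M_) = 9/32

CcssMm gametes: CsM×2, Csm×2, csM×2, csm×2
CcSsMm gametes: CSM×1, CSm×1, CsM×1, Csm×1, cSM×1, cSm×1, csM×1, csm×1
CcssMm×CcSsMm grid (8·8=64): CCSsMM=2 CCSsMm=4 CCSsmm=2 CCssMM=2 CCssMm=4 CCssmm=2 CcSsMM=4 CcSsMm=8 CcSsmm=4 CcssMM=4 CcssMm=8 Ccssmm=4 ccSsMM=2 ccSsMm=4 ccSsmm=2 ccssMM=2 ccssMm=4 ccssmm=2
C_ S_ M_ hits 18/64; gcd=2; 18÷2/64÷2 = 9/32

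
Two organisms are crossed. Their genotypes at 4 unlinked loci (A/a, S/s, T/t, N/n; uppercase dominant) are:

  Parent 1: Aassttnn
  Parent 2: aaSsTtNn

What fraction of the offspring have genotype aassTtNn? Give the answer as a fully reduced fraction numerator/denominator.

P(aassTtNn) = 1/16

Aassttnn gametes: Astn×8, astn×8
aaSsTtNn gametes: aSTN×2, aSTn×2, aStN×2, aStn×2, asTN×2, asTn×2, astN×2, astn×2
Aassttnn×aaSsTtNn grid (16·16=256): AaSsTtNn=16 AaSsTtnn=16 AaSsttNn=16 AaSsttnn=16 AassTtNn=16 AassTtnn=16 AassttNn=16 Aassttnn=16 aaSsTtNn=16 aaSsTtnn=16 aaSsttNn=16 aaSsttnn=16 aassTtNn=16 aassTtnn=16 aassttNn=16 aassttnn=16
aassTtNn hits 16/256; gcd=16; 16÷16/256÷16 = 1/16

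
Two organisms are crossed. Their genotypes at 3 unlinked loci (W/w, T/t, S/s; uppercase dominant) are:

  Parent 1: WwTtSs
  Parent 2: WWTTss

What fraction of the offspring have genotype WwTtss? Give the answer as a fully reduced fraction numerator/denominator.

P(WwTtss) = 1/8

WwTtSs gametes: WTS×1, WTs×1, WtS×1, Wts×1, wTS×1, wTs×1, wtS×1, wts×1
WWTTss gametes: WTs×8
WwTtSs×WWTTss grid (8·8=64): WWTTSs=8 WWTTss=8 WWTtSs=8 WWTtss=8 WwTTSs=8 WwTTss=8 WwTtSs=8 WwTtss=8
WwTtss hits 8/64; gcd=8; 8÷8/64÷8 = 1/8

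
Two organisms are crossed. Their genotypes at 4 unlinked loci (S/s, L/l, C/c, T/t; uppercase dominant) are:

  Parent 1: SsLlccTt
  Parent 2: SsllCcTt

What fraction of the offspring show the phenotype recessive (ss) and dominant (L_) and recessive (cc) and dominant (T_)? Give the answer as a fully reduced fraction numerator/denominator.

P(ss L_ cc T_) = 3/64

SsLlccTt gametes: SLcT×2, SLct×2, SlcT×2, Slct×2, sLcT×2, sLct×2, slcT×2, slct×2
SsllCcTt gametes: SlCT×2, SlCt×2, SlcT×2, Slct×2, slCT×2, slCt×2, slcT×2, slct×2
SsLlccTt×SsllCcTt grid (16·16=256): SSLlCcTT=4 SSLlCcTt=8 SSLlCctt=4 SSLlccTT=4 SSLlccTt=8 SSLlcctt=4 SSllCcTT=4 SSllCcTt=8 SSllCctt=4 SSllccTT=4 SSllccTt=8 SSllcctt=4 SsLlCcTT=8 SsLlCcTt=16 SsLlCctt=8 SsLlccTT=8 SsLlccTt=16 SsLlcctt=8 SsllCcTT=8 SsllCcTt=16 SsllCctt=8 SsllccTT=8 SsllccTt=16 Ssllcctt=8 ssLlCcTT=4 ssLlCcTt=8 ssLlCctt=4 ssLlccTT=4 ssLlccTt=8 ssLlcctt=4 ssllCcTT=4 ssllCcTt=8 ssllCctt=4 ssllccTT=4 ssllccTt=8 ssllcctt=4
ss L_ cc T_ hits 12/256; gcd=4; 12÷4/256÷4 = 3/64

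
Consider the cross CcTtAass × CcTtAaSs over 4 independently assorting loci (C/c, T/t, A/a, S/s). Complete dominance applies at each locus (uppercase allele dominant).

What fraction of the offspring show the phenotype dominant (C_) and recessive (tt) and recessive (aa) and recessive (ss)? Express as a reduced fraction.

P(C_ tt aa ss) = 3/128

CcTtAass gametes: CTAs×2, CTas×2, CtAs×2, Ctas×2, cTAs×2, cTas×2, ctAs×2, ctas×2
CcTtAaSs gametes: CTAS×1, CTAs×1, CTaS×1, CTas×1, CtAS×1, CtAs×1, CtaS×1, Ctas×1, cTAS×1, cTAs×1, cTaS×1, cTas×1, ctAS×1, ctAs×1, ctaS×1, ctas×1
CcTtAass×CcTtAaSs grid (16·16=256): CCTTAASs=2 CCTTAAss=2 CCTTAaSs=4 CCTTAass=4 CCTTaaSs=2 CCTTaass=2 CCTtAASs=4 CCTtAAss=4 CCTtAaSs=8 CCTtAass=8 CCTtaaSs=4 CCTtaass=4 CCttAASs=2 CCttAAss=2 CCttAaSs=4 CCttAass=4 CCttaaSs=2 CCttaass=2 CcTTAASs=4 CcTTAAss=4 CcTTAaSs=8 CcTTAass=8 CcTTaaSs=4 CcTTaass=4 CcTtAASs=8 CcTtAAss=8 CcTtAaSs=16 CcTtAass=16 CcTtaaSs=8 CcTtaass=8 CcttAASs=4 CcttAAss=4 CcttAaSs=8 CcttAass=8 CcttaaSs=4 Ccttaass=4 ccTTAASs=2 ccTTAAss=2 ccTTAaSs=4 ccTTAass=4 ccTTaaSs=2 ccTTaass=2 ccTtAASs=4 ccTtAAss=4 ccTtAaSs=8 ccTtAass=8 ccTtaaSs=4 ccTtaass=4 ccttAASs=2 ccttAAss=2 ccttAaSs=4 ccttAass=4 ccttaaSs=2 ccttaass=2
C_ tt aa ss hits 6/256; gcd=2; 6÷2/256÷2 = 3/128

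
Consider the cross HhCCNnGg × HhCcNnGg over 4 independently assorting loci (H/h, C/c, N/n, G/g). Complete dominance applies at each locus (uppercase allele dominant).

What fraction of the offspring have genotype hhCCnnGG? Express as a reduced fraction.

HhCCNnGg gametes: HCNG×2, HCNg×2, HCnG×2, HCng×2, hCNG×2, hCNg×2, hCnG×2, hCng×2
HhCcNnGg gametes: HCNG×1, HCNg×1, HCnG×1, HCng×1, HcNG×1, HcNg×1, HcnG×1, Hcng×1, hCNG×1, hCNg×1, hCnG×1, hCng×1, hcNG×1, hcNg×1, hcnG×1, hcng×1
HhCCNnGg×HhCcNnGg grid (16·16=256): HHCCNNGG=2 HHCCNNGg=4 HHCCNNgg=2 HHCCNnGG=4 HHCCNnGg=8 HHCCNngg=4 HHCCnnGG=2 HHCCnnGg=4 HHCCnngg=2 HHCcNNGG=2 HHCcNNGg=4 HHCcNNgg=2 HHCcNnGG=4 HHCcNnGg=8 HHCcNngg=4 HHCcnnGG=2 HHCcnnGg=4 HHCcnngg=2 HhCCNNGG=4 HhCCNNGg=8 HhCCNNgg=4 HhCCNnGG=8 HhCCNnGg=16 HhCCNngg=8 HhCCnnGG=4 HhCCnnGg=8 HhCCnngg=4 HhCcNNGG=4 HhCcNNGg=8 HhCcNNgg=4 HhCcNnGG=8 HhCcNnGg=16 HhCcNngg=8 HhCcnnGG=4 HhCcnnGg=8 HhCcnngg=4 hhCCNNGG=2 hhCCNNGg=4 hhCCNNgg=2 hhCCNnGG=4 hhCCNnGg=8 hhCCNngg=4 hhCCnnGG=2 hhCCnnGg=4 hhCCnngg=2 hhCcNNGG=2 hhCcNNGg=4 hhCcNNgg=2 hhCcNnGG=4 hhCcNnGg=8 hhCcNngg=4 hhCcnnGG=2 hhCcnnGg=4 hhCcnngg=2
hhCCnnGG hits 2/256; gcd=2; 2÷2/256÷2 = 1/128

P(hhCCnnGG) = 1/128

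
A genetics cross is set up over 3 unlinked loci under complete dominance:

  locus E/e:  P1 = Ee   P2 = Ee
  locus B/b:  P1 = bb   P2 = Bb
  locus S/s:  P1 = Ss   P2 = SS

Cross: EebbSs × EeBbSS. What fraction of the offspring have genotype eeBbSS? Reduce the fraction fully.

EebbSs gametes: EbS×2, Ebs×2, ebS×2, ebs×2
EeBbSS gametes: EBS×2, EbS×2, eBS×2, ebS×2
EebbSs×EeBbSS grid (8·8=64): EEBbSS=4 EEBbSs=4 EEbbSS=4 EEbbSs=4 EeBbSS=8 EeBbSs=8 EebbSS=8 EebbSs=8 eeBbSS=4 eeBbSs=4 eebbSS=4 eebbSs=4
eeBbSS hits 4/64; gcd=4; 4÷4/64÷4 = 1/16

P(eeBbSS) = 1/16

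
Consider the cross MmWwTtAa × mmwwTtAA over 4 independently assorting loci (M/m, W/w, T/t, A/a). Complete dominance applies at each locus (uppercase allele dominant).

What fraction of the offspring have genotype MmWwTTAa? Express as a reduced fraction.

MmWwTtAa gametes: MWTA×1, MWTa×1, MWtA×1, MWta×1, MwTA×1, MwTa×1, MwtA×1, Mwta×1, mWTA×1, mWTa×1, mWtA×1, mWta×1, mwTA×1, mwTa×1, mwtA×1, mwta×1
mmwwTtAA gametes: mwTA×8, mwtA×8
MmWwTtAa×mmwwTtAA grid (16·16=256): MmWwTTAA=8 MmWwTTAa=8 MmWwTtAA=16 MmWwTtAa=16 MmWwttAA=8 MmWwttAa=8 MmwwTTAA=8 MmwwTTAa=8 MmwwTtAA=16 MmwwTtAa=16 MmwwttAA=8 MmwwttAa=8 mmWwTTAA=8 mmWwTTAa=8 mmWwTtAA=16 mmWwTtAa=16 mmWwttAA=8 mmWwttAa=8 mmwwTTAA=8 mmwwTTAa=8 mmwwTtAA=16 mmwwTtAa=16 mmwwttAA=8 mmwwttAa=8
MmWwTTAa hits 8/256; gcd=8; 8÷8/256÷8 = 1/32

P(MmWwTTAa) = 1/32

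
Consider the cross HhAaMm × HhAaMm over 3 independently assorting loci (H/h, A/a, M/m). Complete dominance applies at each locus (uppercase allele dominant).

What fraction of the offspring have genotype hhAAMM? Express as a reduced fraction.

P(hhAAMM) = 1/64

HhAaMm gametes: HAM×1, HAm×1, HaM×1, Ham×1, hAM×1, hAm×1, haM×1, ham×1
HhAaMm gametes: HAM×1, HAm×1, HaM×1, Ham×1, hAM×1, hAm×1, haM×1, ham×1
HhAaMm×HhAaMm grid (8·8=64): HHAAMM=1 HHAAMm=2 HHAAmm=1 HHAaMM=2 HHAaMm=4 HHAamm=2 HHaaMM=1 HHaaMm=2 HHaamm=1 HhAAMM=2 HhAAMm=4 HhAAmm=2 HhAaMM=4 HhAaMm=8 HhAamm=4 HhaaMM=2 HhaaMm=4 Hhaamm=2 hhAAMM=1 hhAAMm=2 hhAAmm=1 hhAaMM=2 hhAaMm=4 hhAamm=2 hhaaMM=1 hhaaMm=2 hhaamm=1
hhAAMM hits 1/64; gcd=1; 1÷1/64÷1 = 1/64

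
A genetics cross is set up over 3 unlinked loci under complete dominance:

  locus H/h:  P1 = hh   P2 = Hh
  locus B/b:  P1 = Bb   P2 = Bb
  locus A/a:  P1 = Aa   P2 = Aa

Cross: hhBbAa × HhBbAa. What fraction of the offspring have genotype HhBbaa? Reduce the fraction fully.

P(HhBbaa) = 1/16

hhBbAa gametes: hBA×2, hBa×2, hbA×2, hba×2
HhBbAa gametes: HBA×1, HBa×1, HbA×1, Hba×1, hBA×1, hBa×1, hbA×1, hba×1
hhBbAa×HhBbAa grid (8·8=64): HhBBAA=2 HhBBAa=4 HhBBaa=2 HhBbAA=4 HhBbAa=8 HhBbaa=4 HhbbAA=2 HhbbAa=4 Hhbbaa=2 hhBBAA=2 hhBBAa=4 hhBBaa=2 hhBbAA=4 hhBbAa=8 hhBbaa=4 hhbbAA=2 hhbbAa=4 hhbbaa=2
HhBbaa hits 4/64; gcd=4; 4÷4/64÷4 = 1/16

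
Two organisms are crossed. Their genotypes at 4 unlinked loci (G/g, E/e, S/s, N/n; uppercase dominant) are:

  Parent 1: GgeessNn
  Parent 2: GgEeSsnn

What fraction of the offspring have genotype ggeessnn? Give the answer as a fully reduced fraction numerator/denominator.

GgeessNn gametes: GesN×4, Gesn×4, gesN×4, gesn×4
GgEeSsnn gametes: GESn×2, GEsn×2, GeSn×2, Gesn×2, gESn×2, gEsn×2, geSn×2, gesn×2
GgeessNn×GgEeSsnn grid (16·16=256): GGEeSsNn=8 GGEeSsnn=8 GGEessNn=8 GGEessnn=8 GGeeSsNn=8 GGeeSsnn=8 GGeessNn=8 GGeessnn=8 GgEeSsNn=16 GgEeSsnn=16 GgEessNn=16 GgEessnn=16 GgeeSsNn=16 GgeeSsnn=16 GgeessNn=16 Ggeessnn=16 ggEeSsNn=8 ggEeSsnn=8 ggEessNn=8 ggEessnn=8 ggeeSsNn=8 ggeeSsnn=8 ggeessNn=8 ggeessnn=8
ggeessnn hits 8/256; gcd=8; 8÷8/256÷8 = 1/32

P(ggeessnn) = 1/32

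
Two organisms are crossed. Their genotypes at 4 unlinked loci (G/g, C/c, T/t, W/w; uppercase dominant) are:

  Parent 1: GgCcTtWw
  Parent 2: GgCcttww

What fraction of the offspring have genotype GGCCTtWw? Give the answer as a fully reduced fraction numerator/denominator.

P(GGCCTtWw) = 1/64

GgCcTtWw gametes: GCTW×1, GCTw×1, GCtW×1, GCtw×1, GcTW×1, GcTw×1, GctW×1, Gctw×1, gCTW×1, gCTw×1, gCtW×1, gCtw×1, gcTW×1, gcTw×1, gctW×1, gctw×1
GgCcttww gametes: GCtw×4, Gctw×4, gCtw×4, gctw×4
GgCcTtWw×GgCcttww grid (16·16=256): GGCCTtWw=4 GGCCTtww=4 GGCCttWw=4 GGCCttww=4 GGCcTtWw=8 GGCcTtww=8 GGCcttWw=8 GGCcttww=8 GGccTtWw=4 GGccTtww=4 GGccttWw=4 GGccttww=4 GgCCTtWw=8 GgCCTtww=8 GgCCttWw=8 GgCCttww=8 GgCcTtWw=16 GgCcTtww=16 GgCcttWw=16 GgCcttww=16 GgccTtWw=8 GgccTtww=8 GgccttWw=8 Ggccttww=8 ggCCTtWw=4 ggCCTtww=4 ggCCttWw=4 ggCCttww=4 ggCcTtWw=8 ggCcTtww=8 ggCcttWw=8 ggCcttww=8 ggccTtWw=4 ggccTtww=4 ggccttWw=4 ggccttww=4
GGCCTtWw hits 4/256; gcd=4; 4÷4/256÷4 = 1/64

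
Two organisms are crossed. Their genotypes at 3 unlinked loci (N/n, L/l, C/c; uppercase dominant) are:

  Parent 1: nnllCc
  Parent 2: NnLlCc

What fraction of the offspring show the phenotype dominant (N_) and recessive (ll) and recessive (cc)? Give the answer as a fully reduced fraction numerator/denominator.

nnllCc gametes: nlC×4, nlc×4
NnLlCc gametes: NLC×1, NLc×1, NlC×1, Nlc×1, nLC×1, nLc×1, nlC×1, nlc×1
nnllCc×NnLlCc grid (8·8=64): NnLlCC=4 NnLlCc=8 NnLlcc=4 NnllCC=4 NnllCc=8 Nnllcc=4 nnLlCC=4 nnLlCc=8 nnLlcc=4 nnllCC=4 nnllCc=8 nnllcc=4
N_ ll cc hits 4/64; gcd=4; 4÷4/64÷4 = 1/16

P(N_ ll cc) = 1/16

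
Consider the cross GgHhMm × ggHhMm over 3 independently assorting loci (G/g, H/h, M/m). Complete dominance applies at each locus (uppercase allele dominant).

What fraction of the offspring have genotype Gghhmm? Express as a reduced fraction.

GgHhMm gametes: GHM×1, GHm×1, GhM×1, Ghm×1, gHM×1, gHm×1, ghM×1, ghm×1
ggHhMm gametes: gHM×2, gHm×2, ghM×2, ghm×2
GgHhMm×ggHhMm grid (8·8=64): GgHHMM=2 GgHHMm=4 GgHHmm=2 GgHhMM=4 GgHhMm=8 GgHhmm=4 GghhMM=2 GghhMm=4 Gghhmm=2 ggHHMM=2 ggHHMm=4 ggHHmm=2 ggHhMM=4 ggHhMm=8 ggHhmm=4 gghhMM=2 gghhMm=4 gghhmm=2
Gghhmm hits 2/64; gcd=2; 2÷2/64÷2 = 1/32

P(Gghhmm) = 1/32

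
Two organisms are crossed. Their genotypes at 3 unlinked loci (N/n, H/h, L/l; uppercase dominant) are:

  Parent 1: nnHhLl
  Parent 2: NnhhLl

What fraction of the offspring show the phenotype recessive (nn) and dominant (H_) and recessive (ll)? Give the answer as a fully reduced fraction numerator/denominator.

P(nn H_ ll) = 1/16

nnHhLl gametes: nHL×2, nHl×2, nhL×2, nhl×2
NnhhLl gametes: NhL×2, Nhl×2, nhL×2, nhl×2
nnHhLl×NnhhLl grid (8·8=64): NnHhLL=4 NnHhLl=8 NnHhll=4 NnhhLL=4 NnhhLl=8 Nnhhll=4 nnHhLL=4 nnHhLl=8 nnHhll=4 nnhhLL=4 nnhhLl=8 nnhhll=4
nn H_ ll hits 4/64; gcd=4; 4÷4/64÷4 = 1/16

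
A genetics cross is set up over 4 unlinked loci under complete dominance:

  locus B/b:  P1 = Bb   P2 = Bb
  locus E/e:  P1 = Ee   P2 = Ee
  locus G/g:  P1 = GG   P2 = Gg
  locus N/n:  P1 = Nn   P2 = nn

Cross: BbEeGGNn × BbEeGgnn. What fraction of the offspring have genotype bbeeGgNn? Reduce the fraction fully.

P(bbeeGgNn) = 1/64

BbEeGGNn gametes: BEGN×2, BEGn×2, BeGN×2, BeGn×2, bEGN×2, bEGn×2, beGN×2, beGn×2
BbEeGgnn gametes: BEGn×2, BEgn×2, BeGn×2, Begn×2, bEGn×2, bEgn×2, beGn×2, begn×2
BbEeGGNn×BbEeGgnn grid (16·16=256): BBEEGGNn=4 BBEEGGnn=4 BBEEGgNn=4 BBEEGgnn=4 BBEeGGNn=8 BBEeGGnn=8 BBEeGgNn=8 BBEeGgnn=8 BBeeGGNn=4 BBeeGGnn=4 BBeeGgNn=4 BBeeGgnn=4 BbEEGGNn=8 BbEEGGnn=8 BbEEGgNn=8 BbEEGgnn=8 BbEeGGNn=16 BbEeGGnn=16 BbEeGgNn=16 BbEeGgnn=16 BbeeGGNn=8 BbeeGGnn=8 BbeeGgNn=8 BbeeGgnn=8 bbEEGGNn=4 bbEEGGnn=4 bbEEGgNn=4 bbEEGgnn=4 bbEeGGNn=8 bbEeGGnn=8 bbEeGgNn=8 bbEeGgnn=8 bbeeGGNn=4 bbeeGGnn=4 bbeeGgNn=4 bbeeGgnn=4
bbeeGgNn hits 4/256; gcd=4; 4÷4/256÷4 = 1/64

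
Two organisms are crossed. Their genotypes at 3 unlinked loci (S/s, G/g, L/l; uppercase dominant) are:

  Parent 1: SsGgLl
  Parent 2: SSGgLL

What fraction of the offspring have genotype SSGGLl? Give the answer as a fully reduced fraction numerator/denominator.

P(SSGGLl) = 1/16

SsGgLl gametes: SGL×1, SGl×1, SgL×1, Sgl×1, sGL×1, sGl×1, sgL×1, sgl×1
SSGgLL gametes: SGL×4, SgL×4
SsGgLl×SSGgLL grid (8·8=64): SSGGLL=4 SSGGLl=4 SSGgLL=8 SSGgLl=8 SSggLL=4 SSggLl=4 SsGGLL=4 SsGGLl=4 SsGgLL=8 SsGgLl=8 SsggLL=4 SsggLl=4
SSGGLl hits 4/64; gcd=4; 4÷4/64÷4 = 1/16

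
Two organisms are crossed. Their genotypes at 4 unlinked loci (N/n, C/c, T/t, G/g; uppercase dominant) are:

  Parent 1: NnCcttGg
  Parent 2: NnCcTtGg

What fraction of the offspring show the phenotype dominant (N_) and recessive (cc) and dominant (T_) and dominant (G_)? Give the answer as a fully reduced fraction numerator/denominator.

NnCcttGg gametes: NCtG×2, NCtg×2, NctG×2, Nctg×2, nCtG×2, nCtg×2, nctG×2, nctg×2
NnCcTtGg gametes: NCTG×1, NCTg×1, NCtG×1, NCtg×1, NcTG×1, NcTg×1, NctG×1, Nctg×1, nCTG×1, nCTg×1, nCtG×1, nCtg×1, ncTG×1, ncTg×1, nctG×1, nctg×1
NnCcttGg×NnCcTtGg grid (16·16=256): NNCCTtGG=2 NNCCTtGg=4 NNCCTtgg=2 NNCCttGG=2 NNCCttGg=4 NNCCttgg=2 NNCcTtGG=4 NNCcTtGg=8 NNCcTtgg=4 NNCcttGG=4 NNCcttGg=8 NNCcttgg=4 NNccTtGG=2 NNccTtGg=4 NNccTtgg=2 NNccttGG=2 NNccttGg=4 NNccttgg=2 NnCCTtGG=4 NnCCTtGg=8 NnCCTtgg=4 NnCCttGG=4 NnCCttGg=8 NnCCttgg=4 NnCcTtGG=8 NnCcTtGg=16 NnCcTtgg=8 NnCcttGG=8 NnCcttGg=16 NnCcttgg=8 NnccTtGG=4 NnccTtGg=8 NnccTtgg=4 NnccttGG=4 NnccttGg=8 Nnccttgg=4 nnCCTtGG=2 nnCCTtGg=4 nnCCTtgg=2 nnCCttGG=2 nnCCttGg=4 nnCCttgg=2 nnCcTtGG=4 nnCcTtGg=8 nnCcTtgg=4 nnCcttGG=4 nnCcttGg=8 nnCcttgg=4 nnccTtGG=2 nnccTtGg=4 nnccTtgg=2 nnccttGG=2 nnccttGg=4 nnccttgg=2
N_ cc T_ G_ hits 18/256; gcd=2; 18÷2/256÷2 = 9/128

P(N_ cc T_ G_) = 9/128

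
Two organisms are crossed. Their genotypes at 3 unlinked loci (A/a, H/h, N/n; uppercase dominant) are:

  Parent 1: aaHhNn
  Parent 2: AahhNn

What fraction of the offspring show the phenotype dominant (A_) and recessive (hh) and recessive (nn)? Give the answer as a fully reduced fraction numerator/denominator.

P(A_ hh nn) = 1/16

aaHhNn gametes: aHN×2, aHn×2, ahN×2, ahn×2
AahhNn gametes: AhN×2, Ahn×2, ahN×2, ahn×2
aaHhNn×AahhNn grid (8·8=64): AaHhNN=4 AaHhNn=8 AaHhnn=4 AahhNN=4 AahhNn=8 Aahhnn=4 aaHhNN=4 aaHhNn=8 aaHhnn=4 aahhNN=4 aahhNn=8 aahhnn=4
A_ hh nn hits 4/64; gcd=4; 4÷4/64÷4 = 1/16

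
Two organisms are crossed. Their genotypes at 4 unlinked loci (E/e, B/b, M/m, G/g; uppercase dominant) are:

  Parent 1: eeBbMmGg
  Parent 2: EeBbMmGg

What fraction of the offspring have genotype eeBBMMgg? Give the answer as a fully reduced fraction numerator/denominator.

eeBbMmGg gametes: eBMG×2, eBMg×2, eBmG×2, eBmg×2, ebMG×2, ebMg×2, ebmG×2, ebmg×2
EeBbMmGg gametes: EBMG×1, EBMg×1, EBmG×1, EBmg×1, EbMG×1, EbMg×1, EbmG×1, Ebmg×1, eBMG×1, eBMg×1, eBmG×1, eBmg×1, ebMG×1, ebMg×1, ebmG×1, ebmg×1
eeBbMmGg×EeBbMmGg grid (16·16=256): EeBBMMGG=2 EeBBMMGg=4 EeBBMMgg=2 EeBBMmGG=4 EeBBMmGg=8 EeBBMmgg=4 EeBBmmGG=2 EeBBmmGg=4 EeBBmmgg=2 EeBbMMGG=4 EeBbMMGg=8 EeBbMMgg=4 EeBbMmGG=8 EeBbMmGg=16 EeBbMmgg=8 EeBbmmGG=4 EeBbmmGg=8 EeBbmmgg=4 EebbMMGG=2 EebbMMGg=4 EebbMMgg=2 EebbMmGG=4 EebbMmGg=8 EebbMmgg=4 EebbmmGG=2 EebbmmGg=4 Eebbmmgg=2 eeBBMMGG=2 eeBBMMGg=4 eeBBMMgg=2 eeBBMmGG=4 eeBBMmGg=8 eeBBMmgg=4 eeBBmmGG=2 eeBBmmGg=4 eeBBmmgg=2 eeBbMMGG=4 eeBbMMGg=8 eeBbMMgg=4 eeBbMmGG=8 eeBbMmGg=16 eeBbMmgg=8 eeBbmmGG=4 eeBbmmGg=8 eeBbmmgg=4 eebbMMGG=2 eebbMMGg=4 eebbMMgg=2 eebbMmGG=4 eebbMmGg=8 eebbMmgg=4 eebbmmGG=2 eebbmmGg=4 eebbmmgg=2
eeBBMMgg hits 2/256; gcd=2; 2÷2/256÷2 = 1/128

P(eeBBMMgg) = 1/128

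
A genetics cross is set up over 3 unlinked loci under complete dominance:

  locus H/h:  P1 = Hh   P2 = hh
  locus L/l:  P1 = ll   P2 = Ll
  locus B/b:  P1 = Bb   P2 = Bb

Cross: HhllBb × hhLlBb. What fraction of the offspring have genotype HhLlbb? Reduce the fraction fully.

P(HhLlbb) = 1/16

HhllBb gametes: HlB×2, Hlb×2, hlB×2, hlb×2
hhLlBb gametes: hLB×2, hLb×2, hlB×2, hlb×2
HhllBb×hhLlBb grid (8·8=64): HhLlBB=4 HhLlBb=8 HhLlbb=4 HhllBB=4 HhllBb=8 Hhllbb=4 hhLlBB=4 hhLlBb=8 hhLlbb=4 hhllBB=4 hhllBb=8 hhllbb=4
HhLlbb hits 4/64; gcd=4; 4÷4/64÷4 = 1/16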